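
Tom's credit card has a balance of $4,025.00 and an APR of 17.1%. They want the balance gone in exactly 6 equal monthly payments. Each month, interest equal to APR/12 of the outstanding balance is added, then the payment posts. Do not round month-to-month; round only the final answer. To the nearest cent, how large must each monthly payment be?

$704.69

Monthly rate r = 17.1%/12 = 1.425% = 0.01425.
Level-payment amortization: P = B₀·r / (1 − (1+r)^(−n)) = 4025.00·0.01425 / (1 − 1.01425^(−6)).
Denominator 1 − (1+r)^(−6) = 0.0813926801.
P = 57.3563 / 0.0813926801 ≈ 704.69.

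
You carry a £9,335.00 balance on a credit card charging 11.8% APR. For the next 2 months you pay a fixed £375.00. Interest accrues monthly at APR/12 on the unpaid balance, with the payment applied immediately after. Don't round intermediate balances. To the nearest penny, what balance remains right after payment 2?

£8,765.80

Monthly rate r = 11.8%/12 = 0.983333% = 0.00983333.
Each month: B ← B·(1+r) − £375.00.
Month 1: interest £91.79; balance after payment £9,051.79.
Month 2: interest £89.01; balance after payment £8,765.80.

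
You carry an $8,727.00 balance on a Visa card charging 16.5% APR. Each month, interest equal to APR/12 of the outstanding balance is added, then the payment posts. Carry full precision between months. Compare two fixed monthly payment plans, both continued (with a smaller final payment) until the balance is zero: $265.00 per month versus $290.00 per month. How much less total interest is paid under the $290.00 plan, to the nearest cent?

Monthly rate r = 16.5%/12 = 1.375% = 0.01375.
At $265.00/mo: n = ⌈−ln(1 − rB₀/P)/ln(1+r)⌉ = 45 payments (last $40.83); total interest = total paid − $8,727.00 = $2,973.83.
At $290.00/mo: 40 payments (last $31.27); total interest $2,614.27.
Interest saved = $2,973.83 − $2,614.27 = $359.56.

$359.56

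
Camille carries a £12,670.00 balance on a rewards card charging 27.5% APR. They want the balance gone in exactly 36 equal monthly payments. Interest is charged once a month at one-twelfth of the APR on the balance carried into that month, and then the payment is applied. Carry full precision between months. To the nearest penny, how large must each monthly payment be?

£520.66

Monthly rate r = 27.5%/12 = 2.29167% = 0.0229167.
Level-payment amortization: P = B₀·r / (1 − (1+r)^(−n)) = 12670.00·0.0229167 / (1 − 1.02292^(−36)).
Denominator 1 − (1+r)^(−36) = 0.557665484.
P = 290.354 / 0.557665484 ≈ 520.66.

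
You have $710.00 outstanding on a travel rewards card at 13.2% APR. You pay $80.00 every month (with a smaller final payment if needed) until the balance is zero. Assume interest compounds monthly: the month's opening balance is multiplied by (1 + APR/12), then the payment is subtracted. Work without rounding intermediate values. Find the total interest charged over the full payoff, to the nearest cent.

$41.30

Monthly rate r = 13.2%/12 = 1.1% = 0.011.
Payoff takes n = ⌈−ln(1 − rB₀/P)/ln(1+r)⌉ = ⌈9.390⌉ = 10 payments; the last is $31.30.
Total paid = 9·$80.00 + $31.30 = $751.30.
Total interest = total paid − principal = $751.30 − $710.00 = $41.30.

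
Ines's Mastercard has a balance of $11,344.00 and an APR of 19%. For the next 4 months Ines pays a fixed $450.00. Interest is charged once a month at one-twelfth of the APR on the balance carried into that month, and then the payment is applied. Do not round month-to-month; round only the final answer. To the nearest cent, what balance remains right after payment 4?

Monthly rate r = 19%/12 = 1.58333% = 0.0158333.
Each month: B ← B·(1+r) − $450.00.
Month 1: interest $179.61; balance after payment $11,073.61.
Month 2: interest $175.33; balance after payment $10,798.95.
Month 3: interest $170.98; balance after payment $10,519.93.
Month 4: interest $166.57; balance after payment $10,236.49.

$10,236.49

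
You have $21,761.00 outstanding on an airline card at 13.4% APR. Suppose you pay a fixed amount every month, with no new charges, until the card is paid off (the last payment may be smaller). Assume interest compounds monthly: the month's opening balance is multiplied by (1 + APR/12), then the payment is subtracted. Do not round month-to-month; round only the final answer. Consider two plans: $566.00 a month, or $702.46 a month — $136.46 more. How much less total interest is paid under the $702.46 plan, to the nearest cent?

Monthly rate r = 13.4%/12 = 1.11667% = 0.0111667.
At $566.00/mo: n = ⌈−ln(1 − rB₀/P)/ln(1+r)⌉ = 51 payments (last $291.11); total interest = total paid − $21,761.00 = $6,830.11.
At $702.46/mo: 39 payments (last $162.01); total interest $5,094.49.
Interest saved = $6,830.11 − $5,094.49 = $1,735.62.

$1,735.62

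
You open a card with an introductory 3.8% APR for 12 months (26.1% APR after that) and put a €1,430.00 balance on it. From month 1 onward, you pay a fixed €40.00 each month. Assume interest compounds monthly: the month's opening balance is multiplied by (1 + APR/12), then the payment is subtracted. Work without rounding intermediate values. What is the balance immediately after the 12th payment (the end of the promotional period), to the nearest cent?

€996.85

Promo months 1–12 at r₀ = 3.8%/12 = 0.00316667; months 13+ at r₁ = 26.1%/12 = 0.02175.
After month 12: iterate B ← B·(1+r₀) − €40.00 for 12 months → €996.85.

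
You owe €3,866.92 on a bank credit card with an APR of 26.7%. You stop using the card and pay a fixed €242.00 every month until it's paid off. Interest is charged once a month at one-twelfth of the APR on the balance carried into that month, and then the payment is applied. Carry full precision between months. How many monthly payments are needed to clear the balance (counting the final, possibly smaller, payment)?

20 months

Monthly rate r = 26.7%/12 = 2.225% = 0.02225.
Recurrence: B ← B·(1+r) − €242.00.
Month 1: interest €86.04; balance after payment €3,710.96.
Month 2: interest €82.57; balance after payment €3,551.53.
Closed form: n = −ln(1 − rB₀/P)/ln(1+r) = −ln(0.64447)/ln(1.02225) ≈ 19.964, so the balance reaches zero during payment 20.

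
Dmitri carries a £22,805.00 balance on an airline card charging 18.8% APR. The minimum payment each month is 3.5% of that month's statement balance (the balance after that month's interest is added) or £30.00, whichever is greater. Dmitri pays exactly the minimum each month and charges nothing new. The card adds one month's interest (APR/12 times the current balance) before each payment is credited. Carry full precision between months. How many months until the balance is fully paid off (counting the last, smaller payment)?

202 months

Monthly rate r = 18.8%/12 = 1.56667% = 0.0156667.
While 3.5% of the post-interest balance exceeds £30.00, each month B ← (B·(1+r))·(1 − 0.035), i.e. B shrinks by the factor (1+r)·0.965 = 0.98012.
This holds for months 1–165. Entering month 166 the balance is £829.82; 3.5% of the post-interest balance is now below £30.00, so the flat £30.00 minimum applies from here.
From month 166 a fixed £30.00 at rate r clears £829.82 in 37 more payments. Total: 165 + 37 = 202 months.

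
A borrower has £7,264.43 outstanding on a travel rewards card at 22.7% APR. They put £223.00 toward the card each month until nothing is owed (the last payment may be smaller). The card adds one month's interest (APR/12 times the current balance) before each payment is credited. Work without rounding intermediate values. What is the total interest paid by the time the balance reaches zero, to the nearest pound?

£4,132

Monthly rate r = 22.7%/12 = 1.89167% = 0.0189167.
Payoff takes n = ⌈−ln(1 − rB₀/P)/ln(1+r)⌉ = ⌈51.105⌉ = 52 payments; the last is £23.61.
Total paid = 51·£223.00 + £23.61 = £11,396.61.
Total interest = total paid − principal = £11,396.61 − £7,264.43 = £4,132.18.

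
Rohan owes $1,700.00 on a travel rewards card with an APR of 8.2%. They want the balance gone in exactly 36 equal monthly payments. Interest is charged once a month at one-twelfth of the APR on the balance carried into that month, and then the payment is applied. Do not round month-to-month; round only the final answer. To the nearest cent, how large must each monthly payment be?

$53.43

Monthly rate r = 8.2%/12 = 0.683333% = 0.00683333.
Level-payment amortization: P = B₀·r / (1 − (1+r)^(−n)) = 1700.00·0.00683333 / (1 − 1.00683^(−36)).
Denominator 1 − (1+r)^(−36) = 0.217423274.
P = 11.6167 / 0.217423274 ≈ 53.43.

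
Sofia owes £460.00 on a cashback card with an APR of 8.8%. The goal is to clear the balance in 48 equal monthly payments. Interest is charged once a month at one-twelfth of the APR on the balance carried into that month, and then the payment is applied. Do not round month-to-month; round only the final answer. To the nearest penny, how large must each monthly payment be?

£11.40

Monthly rate r = 8.8%/12 = 0.733333% = 0.00733333.
Level-payment amortization: P = B₀·r / (1 − (1+r)^(−n)) = 460.00·0.00733333 / (1 − 1.00733^(−48)).
Denominator 1 − (1+r)^(−48) = 0.295816011.
P = 3.37333 / 0.295816011 ≈ 11.40.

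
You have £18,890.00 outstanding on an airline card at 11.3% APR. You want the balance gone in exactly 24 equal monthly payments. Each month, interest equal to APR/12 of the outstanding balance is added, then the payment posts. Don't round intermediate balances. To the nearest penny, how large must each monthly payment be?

£883.06

Monthly rate r = 11.3%/12 = 0.941667% = 0.00941667.
Level-payment amortization: P = B₀·r / (1 − (1+r)^(−n)) = 18890.00·0.00941667 / (1 − 1.00942^(−24)).
Denominator 1 − (1+r)^(−24) = 0.201437905.
P = 177.881 / 0.201437905 ≈ 883.06.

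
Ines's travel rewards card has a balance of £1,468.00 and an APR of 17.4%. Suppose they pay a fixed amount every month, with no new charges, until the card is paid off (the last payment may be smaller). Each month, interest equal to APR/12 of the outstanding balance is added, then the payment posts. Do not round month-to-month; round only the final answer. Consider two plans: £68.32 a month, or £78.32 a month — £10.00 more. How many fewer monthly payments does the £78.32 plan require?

Monthly rate r = 17.4%/12 = 1.45% = 0.0145.
At £68.32/mo: n = ⌈−ln(1 − rB₀/P)/ln(1+r)⌉ = 26 payments (last £63.79); total interest = total paid − £1,468.00 = £303.79.
At £78.32/mo: 23 payments (last £2.44); total interest £257.48.
Payments saved = 26 − 23 = 3.

3 fewer payments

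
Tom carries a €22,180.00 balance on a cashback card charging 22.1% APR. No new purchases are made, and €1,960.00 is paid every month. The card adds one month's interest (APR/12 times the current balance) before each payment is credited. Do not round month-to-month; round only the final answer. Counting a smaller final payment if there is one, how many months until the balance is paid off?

Monthly rate r = 22.1%/12 = 1.84167% = 0.0184167.
Recurrence: B ← B·(1+r) − €1,960.00.
Month 1: interest €408.48; balance after payment €20,628.48.
Month 2: interest €379.91; balance after payment €19,048.39.
Closed form: n = −ln(1 − rB₀/P)/ln(1+r) = −ln(0.79159)/ln(1.01842) ≈ 12.807, so the balance reaches zero during payment 13.

13 payments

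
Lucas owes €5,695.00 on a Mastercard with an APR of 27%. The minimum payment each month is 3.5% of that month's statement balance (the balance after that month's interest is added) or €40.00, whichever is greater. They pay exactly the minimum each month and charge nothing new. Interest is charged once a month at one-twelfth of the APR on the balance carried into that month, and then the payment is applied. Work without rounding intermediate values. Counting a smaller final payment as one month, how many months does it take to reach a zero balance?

Monthly rate r = 27%/12 = 2.25% = 0.0225.
While 3.5% of the post-interest balance exceeds €40.00, each month B ← (B·(1+r))·(1 − 0.035), i.e. B shrinks by the factor (1+r)·0.965 = 0.98671.
This holds for months 1–122. Entering month 123 the balance is €1,113.65; 3.5% of the post-interest balance is now below €40.00, so the flat €40.00 minimum applies from here.
From month 123 a fixed €40.00 at rate r clears €1,113.65 in 45 more payments. Total: 122 + 45 = 167 months.

167 months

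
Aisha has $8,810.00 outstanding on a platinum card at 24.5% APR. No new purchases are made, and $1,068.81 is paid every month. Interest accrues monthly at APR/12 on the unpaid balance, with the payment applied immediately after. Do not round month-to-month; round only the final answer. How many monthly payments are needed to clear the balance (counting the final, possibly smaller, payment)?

Monthly rate r = 24.5%/12 = 2.04167% = 0.0204167.
Recurrence: B ← B·(1+r) − $1,068.81.
Month 1: interest $179.87; balance after payment $7,921.06.
Month 2: interest $161.72; balance after payment $7,013.97.
Closed form: n = −ln(1 − rB₀/P)/ln(1+r) = −ln(0.83171)/ln(1.02042) ≈ 9.117, so the balance reaches zero during payment 10.

10 payments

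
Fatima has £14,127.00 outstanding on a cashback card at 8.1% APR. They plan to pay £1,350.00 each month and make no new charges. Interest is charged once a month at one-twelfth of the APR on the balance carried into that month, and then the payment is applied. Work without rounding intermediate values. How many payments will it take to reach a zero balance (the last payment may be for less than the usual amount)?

11 payments

Monthly rate r = 8.1%/12 = 0.675% = 0.00675.
Recurrence: B ← B·(1+r) − £1,350.00.
Month 1: interest £95.36; balance after payment £12,872.36.
Month 2: interest £86.89; balance after payment £11,609.25.
Closed form: n = −ln(1 − rB₀/P)/ln(1+r) = −ln(0.92936)/ln(1.00675) ≈ 10.889, so the balance reaches zero during payment 11.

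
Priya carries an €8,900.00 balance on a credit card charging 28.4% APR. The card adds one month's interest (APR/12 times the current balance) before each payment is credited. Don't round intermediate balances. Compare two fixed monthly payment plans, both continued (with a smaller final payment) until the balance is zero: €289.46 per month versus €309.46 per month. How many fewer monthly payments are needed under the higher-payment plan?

7 fewer payments

Monthly rate r = 28.4%/12 = 2.36667% = 0.0236667.
At €289.46/mo: n = ⌈−ln(1 − rB₀/P)/ln(1+r)⌉ = 56 payments (last €177.31); total interest = total paid − €8,900.00 = €7,197.61.
At €309.46/mo: 49 payments (last €247.92); total interest €6,202.00.
Payments saved = 56 − 49 = 7.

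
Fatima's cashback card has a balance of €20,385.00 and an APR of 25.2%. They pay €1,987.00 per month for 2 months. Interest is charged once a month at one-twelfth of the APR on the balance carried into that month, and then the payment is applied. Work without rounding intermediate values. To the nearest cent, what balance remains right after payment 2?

Monthly rate r = 25.2%/12 = 2.1% = 0.021.
Each month: B ← B·(1+r) − €1,987.00.
Month 1: interest €428.08; balance after payment €18,826.08.
Month 2: interest €395.35; balance after payment €17,234.43.

€17,234.43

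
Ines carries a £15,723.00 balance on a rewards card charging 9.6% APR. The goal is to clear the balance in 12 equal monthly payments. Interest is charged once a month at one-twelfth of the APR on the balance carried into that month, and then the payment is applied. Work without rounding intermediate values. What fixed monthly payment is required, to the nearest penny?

£1,379.38

Monthly rate r = 9.6%/12 = 0.8% = 0.008.
Level-payment amortization: P = B₀·r / (1 − (1+r)^(−n)) = 15723.00·0.008 / (1 − 1.008^(−12)).
Denominator 1 − (1+r)^(−12) = 0.0911889169.
P = 125.784 / 0.0911889169 ≈ 1379.38.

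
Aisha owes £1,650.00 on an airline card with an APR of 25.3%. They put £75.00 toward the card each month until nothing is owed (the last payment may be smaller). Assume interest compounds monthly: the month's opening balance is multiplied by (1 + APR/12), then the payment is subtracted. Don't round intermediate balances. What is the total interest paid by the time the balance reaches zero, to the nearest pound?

£591

Monthly rate r = 25.3%/12 = 2.10833% = 0.0210833.
Payoff takes n = ⌈−ln(1 − rB₀/P)/ln(1+r)⌉ = ⌈29.875⌉ = 30 payments; the last is £65.69.
Total paid = 29·£75.00 + £65.69 = £2,240.69.
Total interest = total paid − principal = £2,240.69 − £1,650.00 = £590.69.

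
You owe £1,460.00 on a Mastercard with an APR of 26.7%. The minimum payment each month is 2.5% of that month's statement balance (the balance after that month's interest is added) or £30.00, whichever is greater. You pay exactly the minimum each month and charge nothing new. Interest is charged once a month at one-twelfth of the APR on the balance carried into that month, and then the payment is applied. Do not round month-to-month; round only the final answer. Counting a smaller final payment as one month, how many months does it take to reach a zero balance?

Monthly rate r = 26.7%/12 = 2.225% = 0.02225.
While 2.5% of the post-interest balance exceeds £30.00, each month B ← (B·(1+r))·(1 − 0.025), i.e. B shrinks by the factor (1+r)·0.975 = 0.99669.
This holds for months 1–66. Entering month 67 the balance is £1,173.35; 2.5% of the post-interest balance is now below £30.00, so the flat £30.00 minimum applies from here.
From month 67 a fixed £30.00 at rate r clears £1,173.35 in 93 more payments. Total: 66 + 93 = 159 months.

159 months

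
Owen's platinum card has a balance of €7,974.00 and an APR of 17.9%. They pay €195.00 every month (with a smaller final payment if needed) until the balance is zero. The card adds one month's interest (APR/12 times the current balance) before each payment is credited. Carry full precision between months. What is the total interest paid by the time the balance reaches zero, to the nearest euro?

€4,426

Monthly rate r = 17.9%/12 = 1.49167% = 0.0149167.
Payoff takes n = ⌈−ln(1 − rB₀/P)/ln(1+r)⌉ = ⌈63.590⌉ = 64 payments; the last is €115.45.
Total paid = 63·€195.00 + €115.45 = €12,400.45.
Total interest = total paid − principal = €12,400.45 − €7,974.00 = €4,426.45.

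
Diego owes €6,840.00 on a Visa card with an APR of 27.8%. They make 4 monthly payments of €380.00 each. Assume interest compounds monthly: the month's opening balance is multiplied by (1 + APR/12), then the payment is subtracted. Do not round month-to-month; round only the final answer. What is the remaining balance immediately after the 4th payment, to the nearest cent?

€5,922.57

Monthly rate r = 27.8%/12 = 2.31667% = 0.0231667.
Each month: B ← B·(1+r) − €380.00.
Month 1: interest €158.46; balance after payment €6,618.46.
Month 2: interest €153.33; balance after payment €6,391.79.
Month 3: interest €148.08; balance after payment €6,159.86.
Month 4: interest €142.70; balance after payment €5,922.57.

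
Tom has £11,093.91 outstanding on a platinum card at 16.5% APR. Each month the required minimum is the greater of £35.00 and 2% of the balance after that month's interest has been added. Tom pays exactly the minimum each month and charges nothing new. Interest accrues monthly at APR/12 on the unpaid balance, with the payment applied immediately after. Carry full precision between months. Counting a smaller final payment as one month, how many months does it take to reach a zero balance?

368 months

Monthly rate r = 16.5%/12 = 1.375% = 0.01375.
While 2% of the post-interest balance exceeds £35.00, each month B ← (B·(1+r))·(1 − 0.02), i.e. B shrinks by the factor (1+r)·0.98 = 0.99347.
This holds for months 1–285. Entering month 286 the balance is £1,717.17; 2% of the post-interest balance is now below £35.00, so the flat £35.00 minimum applies from here.
From month 286 a fixed £35.00 at rate r clears £1,717.17 in 83 more payments. Total: 285 + 83 = 368 months.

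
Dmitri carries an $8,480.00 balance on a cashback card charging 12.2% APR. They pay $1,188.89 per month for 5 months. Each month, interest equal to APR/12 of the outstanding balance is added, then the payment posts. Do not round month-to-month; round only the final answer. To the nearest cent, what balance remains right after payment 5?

Monthly rate r = 12.2%/12 = 1.01667% = 0.0101667.
Each month: B ← B·(1+r) − $1,188.89.
Month 1: interest $86.21; balance after payment $7,377.32.
Month 2: interest $75.00; balance after payment $6,263.44.
Month 3: interest $63.68; balance after payment $5,138.22.
Month 4: interest $52.24; balance after payment $4,001.57.
Month 5: interest $40.68; balance after payment $2,853.37.

$2,853.37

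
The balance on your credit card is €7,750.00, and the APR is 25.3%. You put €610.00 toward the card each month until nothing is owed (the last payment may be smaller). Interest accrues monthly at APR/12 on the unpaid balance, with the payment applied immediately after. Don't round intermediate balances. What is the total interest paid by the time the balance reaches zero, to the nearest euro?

€1,366

Monthly rate r = 25.3%/12 = 2.10833% = 0.0210833.
Payoff takes n = ⌈−ln(1 − rB₀/P)/ln(1+r)⌉ = ⌈14.944⌉ = 15 payments; the last is €575.95.
Total paid = 14·€610.00 + €575.95 = €9,115.95.
Total interest = total paid − principal = €9,115.95 − €7,750.00 = €1,365.95.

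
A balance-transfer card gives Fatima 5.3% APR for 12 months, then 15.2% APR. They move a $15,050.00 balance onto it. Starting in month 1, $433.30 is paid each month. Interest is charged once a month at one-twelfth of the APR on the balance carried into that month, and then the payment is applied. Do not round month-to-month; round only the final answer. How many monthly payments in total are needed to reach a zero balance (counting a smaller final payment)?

Promo months 1–12 at r₀ = 5.3%/12 = 0.00441667; months 13+ at r₁ = 15.2%/12 = 0.0126667.
After month 12: iterate B ← B·(1+r₀) − $433.30 for 12 months → $10,539.53.
Then at r₁ with $433.30/mo: n₂ = −ln(1 − r₁·B/P)/ln(1+r₁) ≈ 29.26 → 30 more payments.

42 payments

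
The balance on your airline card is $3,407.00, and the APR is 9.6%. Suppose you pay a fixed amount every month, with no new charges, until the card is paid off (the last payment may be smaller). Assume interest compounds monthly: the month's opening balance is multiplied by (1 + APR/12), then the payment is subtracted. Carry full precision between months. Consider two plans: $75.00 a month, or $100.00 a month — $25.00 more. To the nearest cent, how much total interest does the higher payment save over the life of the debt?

$257.34

Monthly rate r = 9.6%/12 = 0.8% = 0.008.
At $75.00/mo: n = ⌈−ln(1 − rB₀/P)/ln(1+r)⌉ = 57 payments (last $51.05); total interest = total paid − $3,407.00 = $844.05.
At $100.00/mo: 40 payments (last $93.71); total interest $586.71.
Interest saved = $844.05 − $586.71 = $257.34.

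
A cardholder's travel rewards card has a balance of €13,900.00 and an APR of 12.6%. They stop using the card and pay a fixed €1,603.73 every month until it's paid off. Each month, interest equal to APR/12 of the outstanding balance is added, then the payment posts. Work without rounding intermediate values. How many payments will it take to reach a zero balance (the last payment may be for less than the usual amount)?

10 months

Monthly rate r = 12.6%/12 = 1.05% = 0.0105.
Recurrence: B ← B·(1+r) − €1,603.73.
Month 1: interest €145.95; balance after payment €12,442.22.
Month 2: interest €130.64; balance after payment €10,969.13.
Closed form: n = −ln(1 − rB₀/P)/ln(1+r) = −ln(0.90899)/ln(1.0105) ≈ 9.135, so the balance reaches zero during payment 10.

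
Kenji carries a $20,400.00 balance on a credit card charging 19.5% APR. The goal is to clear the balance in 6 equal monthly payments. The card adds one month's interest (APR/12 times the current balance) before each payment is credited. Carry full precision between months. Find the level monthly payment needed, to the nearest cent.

$3,595.97

Monthly rate r = 19.5%/12 = 1.625% = 0.01625.
Level-payment amortization: P = B₀·r / (1 − (1+r)^(−n)) = 20400.00·0.01625 / (1 − 1.01625^(−6)).
Denominator 1 − (1+r)^(−6) = 0.0921864758.
P = 331.5 / 0.0921864758 ≈ 3595.97.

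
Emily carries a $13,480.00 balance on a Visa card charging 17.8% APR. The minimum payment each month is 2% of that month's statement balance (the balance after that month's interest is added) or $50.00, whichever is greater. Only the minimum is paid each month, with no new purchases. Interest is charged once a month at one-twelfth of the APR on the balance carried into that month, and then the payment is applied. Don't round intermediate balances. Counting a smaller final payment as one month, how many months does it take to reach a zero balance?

Monthly rate r = 17.8%/12 = 1.48333% = 0.0148333.
While 2% of the post-interest balance exceeds $50.00, each month B ← (B·(1+r))·(1 − 0.02), i.e. B shrinks by the factor (1+r)·0.98 = 0.99454.
This holds for months 1–311. Entering month 312 the balance is $2,453.34; 2% of the post-interest balance is now below $50.00, so the flat $50.00 minimum applies from here.
From month 312 a fixed $50.00 at rate r clears $2,453.34 in 89 more payments. Total: 311 + 89 = 400 months.

400 months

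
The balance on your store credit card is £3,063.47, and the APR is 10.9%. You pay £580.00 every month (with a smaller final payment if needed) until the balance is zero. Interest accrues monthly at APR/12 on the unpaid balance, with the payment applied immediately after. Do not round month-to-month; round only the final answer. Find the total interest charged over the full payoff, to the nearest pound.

£91

Monthly rate r = 10.9%/12 = 0.908333% = 0.00908333.
Payoff takes n = ⌈−ln(1 − rB₀/P)/ln(1+r)⌉ = ⌈5.437⌉ = 6 payments; the last is £254.28.
Total paid = 5·£580.00 + £254.28 = £3,154.28.
Total interest = total paid − principal = £3,154.28 − £3,063.47 = £90.81.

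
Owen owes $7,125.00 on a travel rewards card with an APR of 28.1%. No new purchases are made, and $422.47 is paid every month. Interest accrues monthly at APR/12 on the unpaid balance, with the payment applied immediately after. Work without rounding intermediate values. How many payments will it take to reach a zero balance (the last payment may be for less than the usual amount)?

Monthly rate r = 28.1%/12 = 2.34167% = 0.0234167.
Recurrence: B ← B·(1+r) − $422.47.
Month 1: interest $166.84; balance after payment $6,869.37.
Month 2: interest $160.86; balance after payment $6,607.76.
Closed form: n = −ln(1 − rB₀/P)/ln(1+r) = −ln(0.60508)/ln(1.02342) ≈ 21.705, so the balance reaches zero during payment 22.

22 payments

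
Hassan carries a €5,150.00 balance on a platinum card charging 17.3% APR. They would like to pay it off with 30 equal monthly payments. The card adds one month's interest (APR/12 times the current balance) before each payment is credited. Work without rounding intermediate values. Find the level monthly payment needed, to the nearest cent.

€212.67

Monthly rate r = 17.3%/12 = 1.44167% = 0.0144167.
Level-payment amortization: P = B₀·r / (1 − (1+r)^(−n)) = 5150.00·0.0144167 / (1 − 1.01442^(−30)).
Denominator 1 − (1+r)^(−30) = 0.349108319.
P = 74.2458 / 0.349108319 ≈ 212.67.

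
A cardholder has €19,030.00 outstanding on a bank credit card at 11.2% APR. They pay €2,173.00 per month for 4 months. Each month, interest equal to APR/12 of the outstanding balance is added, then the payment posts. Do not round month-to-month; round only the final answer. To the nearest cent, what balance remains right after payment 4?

Monthly rate r = 11.2%/12 = 0.933333% = 0.00933333.
Each month: B ← B·(1+r) − €2,173.00.
Month 1: interest €177.61; balance after payment €17,034.61.
Month 2: interest €158.99; balance after payment €15,020.60.
Month 3: interest €140.19; balance after payment €12,987.80.
Month 4: interest €121.22; balance after payment €10,936.01.

€10,936.01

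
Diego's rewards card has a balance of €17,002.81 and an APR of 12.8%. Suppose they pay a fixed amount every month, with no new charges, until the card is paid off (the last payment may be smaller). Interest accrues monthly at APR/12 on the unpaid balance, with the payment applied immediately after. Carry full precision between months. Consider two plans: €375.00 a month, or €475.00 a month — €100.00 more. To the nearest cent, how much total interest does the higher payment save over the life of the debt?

€1,827.52

Monthly rate r = 12.8%/12 = 1.06667% = 0.0106667.
At €375.00/mo: n = ⌈−ln(1 − rB₀/P)/ln(1+r)⌉ = 63 payments (last €110.37); total interest = total paid − €17,002.81 = €6,357.56.
At €475.00/mo: 46 payments (last €157.85); total interest €4,530.04.
Interest saved = €6,357.56 − €4,530.04 = €1,827.52.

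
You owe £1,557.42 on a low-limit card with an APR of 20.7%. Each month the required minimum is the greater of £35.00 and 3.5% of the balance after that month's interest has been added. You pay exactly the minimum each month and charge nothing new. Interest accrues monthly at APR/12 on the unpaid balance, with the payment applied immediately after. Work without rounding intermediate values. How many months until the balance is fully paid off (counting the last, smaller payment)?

Monthly rate r = 20.7%/12 = 1.725% = 0.01725.
While 3.5% of the post-interest balance exceeds £35.00, each month B ← (B·(1+r))·(1 − 0.035), i.e. B shrinks by the factor (1+r)·0.965 = 0.98165.
This holds for months 1–25. Entering month 26 the balance is £980.12; 3.5% of the post-interest balance is now below £35.00, so the flat £35.00 minimum applies from here.
From month 26 a fixed £35.00 at rate r clears £980.12 in 39 more payments. Total: 25 + 39 = 64 months.

64 months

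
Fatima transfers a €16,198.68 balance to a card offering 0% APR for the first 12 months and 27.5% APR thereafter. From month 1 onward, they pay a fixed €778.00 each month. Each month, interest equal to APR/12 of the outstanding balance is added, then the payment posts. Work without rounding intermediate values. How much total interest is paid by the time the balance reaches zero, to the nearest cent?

Promo months 1–12 at r₀ = 0%/12 = 0; months 13+ at r₁ = 27.5%/12 = 0.0229167.
After month 12 (no interest yet): B = €16,198.68 − 12·€778.00 = €6,862.68.
Then at r₁ with €778.00/mo: n₂ = −ln(1 − r₁·B/P)/ln(1+r₁) ≈ 9.97 → 10 more payments.
Total paid = 21·€778.00 + €752.52 = €17,090.52; interest = €17,090.52 − €16,198.68 = €891.84.

€891.84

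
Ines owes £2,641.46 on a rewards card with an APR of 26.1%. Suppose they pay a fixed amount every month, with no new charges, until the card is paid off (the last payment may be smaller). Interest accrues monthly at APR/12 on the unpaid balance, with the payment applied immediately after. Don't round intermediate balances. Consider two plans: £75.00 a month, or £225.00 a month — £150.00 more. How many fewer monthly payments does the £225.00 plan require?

54 fewer payments

Monthly rate r = 26.1%/12 = 2.175% = 0.02175.
At £75.00/mo: n = ⌈−ln(1 − rB₀/P)/ln(1+r)⌉ = 68 payments (last £38.21); total interest = total paid − £2,641.46 = £2,421.75.
At £225.00/mo: 14 payments (last £158.51); total interest £442.05.
Payments saved = 68 − 14 = 54.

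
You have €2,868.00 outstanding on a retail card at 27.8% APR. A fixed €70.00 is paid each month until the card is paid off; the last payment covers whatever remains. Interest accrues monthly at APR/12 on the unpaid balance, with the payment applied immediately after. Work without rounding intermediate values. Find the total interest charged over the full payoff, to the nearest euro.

€6,238

Monthly rate r = 27.8%/12 = 2.31667% = 0.0231667.
Payoff takes n = ⌈−ln(1 − rB₀/P)/ln(1+r)⌉ = ⌈130.087⌉ = 131 payments; the last is €6.13.
Total paid = 130·€70.00 + €6.13 = €9,106.13.
Total interest = total paid − principal = €9,106.13 − €2,868.00 = €6,238.13.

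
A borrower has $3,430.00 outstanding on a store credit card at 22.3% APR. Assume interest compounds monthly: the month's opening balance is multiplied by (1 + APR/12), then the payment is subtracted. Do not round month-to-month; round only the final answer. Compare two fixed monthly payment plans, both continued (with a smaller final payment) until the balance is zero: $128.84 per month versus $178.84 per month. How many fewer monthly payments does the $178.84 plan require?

Monthly rate r = 22.3%/12 = 1.85833% = 0.0185833.
At $128.84/mo: n = ⌈−ln(1 − rB₀/P)/ln(1+r)⌉ = 38 payments (last $9.79); total interest = total paid − $3,430.00 = $1,346.87.
At $178.84/mo: 24 payments (last $167.20); total interest $850.52.
Payments saved = 38 − 24 = 14.

14 fewer payments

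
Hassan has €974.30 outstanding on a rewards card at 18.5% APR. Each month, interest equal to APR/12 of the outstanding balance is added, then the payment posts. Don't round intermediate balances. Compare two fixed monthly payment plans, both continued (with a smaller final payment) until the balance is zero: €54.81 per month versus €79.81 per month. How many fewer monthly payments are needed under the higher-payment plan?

7 fewer payments

Monthly rate r = 18.5%/12 = 1.54167% = 0.0154167.
At €54.81/mo: n = ⌈−ln(1 − rB₀/P)/ln(1+r)⌉ = 21 payments (last €51.21); total interest = total paid − €974.30 = €173.11.
At €79.81/mo: 14 payments (last €50.31); total interest €113.54.
Payments saved = 21 − 14 = 7.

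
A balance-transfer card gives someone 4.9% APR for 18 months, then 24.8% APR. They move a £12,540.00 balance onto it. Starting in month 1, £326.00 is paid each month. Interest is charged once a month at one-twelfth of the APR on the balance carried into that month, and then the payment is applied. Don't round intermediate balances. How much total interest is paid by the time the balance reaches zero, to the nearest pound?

Promo months 1–18 at r₀ = 4.9%/12 = 0.00408333; months 19+ at r₁ = 24.8%/12 = 0.0206667.
After month 18: iterate B ← B·(1+r₀) − £326.00 for 18 months → £7,418.22.
Then at r₁ with £326.00/mo: n₂ = −ln(1 − r₁·B/P)/ln(1+r₁) ≈ 31.06 → 32 more payments.
Total paid = 49·£326.00 + £20.30 = £15,994.30; interest = £15,994.30 − £12,540.00 = £3,454.30.

£3,454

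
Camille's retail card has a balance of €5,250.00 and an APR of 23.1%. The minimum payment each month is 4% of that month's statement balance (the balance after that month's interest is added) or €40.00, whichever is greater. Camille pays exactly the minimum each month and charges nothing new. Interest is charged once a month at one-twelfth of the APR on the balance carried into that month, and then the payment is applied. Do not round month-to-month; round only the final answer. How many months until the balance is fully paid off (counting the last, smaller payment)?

111 months

Monthly rate r = 23.1%/12 = 1.925% = 0.01925.
While 4% of the post-interest balance exceeds €40.00, each month B ← (B·(1+r))·(1 − 0.04), i.e. B shrinks by the factor (1+r)·0.96 = 0.97848.
This holds for months 1–78. Entering month 79 the balance is €962.08; 4% of the post-interest balance is now below €40.00, so the flat €40.00 minimum applies from here.
From month 79 a fixed €40.00 at rate r clears €962.08 in 33 more payments. Total: 78 + 33 = 111 months.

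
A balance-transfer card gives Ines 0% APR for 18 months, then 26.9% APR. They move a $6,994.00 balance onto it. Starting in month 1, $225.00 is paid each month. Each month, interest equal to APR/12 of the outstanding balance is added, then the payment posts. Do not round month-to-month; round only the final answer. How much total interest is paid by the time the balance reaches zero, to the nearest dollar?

Promo months 1–18 at r₀ = 0%/12 = 0; months 19+ at r₁ = 26.9%/12 = 0.0224167.
After month 18 (no interest yet): B = $6,994.00 − 18·$225.00 = $2,944.00.
Then at r₁ with $225.00/mo: n₂ = −ln(1 − r₁·B/P)/ln(1+r₁) ≈ 15.66 → 16 more payments.
Total paid = 33·$225.00 + $149.00 = $7,574.00; interest = $7,574.00 − $6,994.00 = $580.00.

$580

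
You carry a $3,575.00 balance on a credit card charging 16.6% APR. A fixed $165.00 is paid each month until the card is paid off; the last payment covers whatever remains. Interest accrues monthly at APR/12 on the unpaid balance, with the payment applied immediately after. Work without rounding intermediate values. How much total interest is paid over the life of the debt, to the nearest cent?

$703.98

Monthly rate r = 16.6%/12 = 1.38333% = 0.0138333.
Payoff takes n = ⌈−ln(1 − rB₀/P)/ln(1+r)⌉ = ⌈25.933⌉ = 26 payments; the last is $153.98.
Total paid = 25·$165.00 + $153.98 = $4,278.98.
Total interest = total paid − principal = $4,278.98 − $3,575.00 = $703.98.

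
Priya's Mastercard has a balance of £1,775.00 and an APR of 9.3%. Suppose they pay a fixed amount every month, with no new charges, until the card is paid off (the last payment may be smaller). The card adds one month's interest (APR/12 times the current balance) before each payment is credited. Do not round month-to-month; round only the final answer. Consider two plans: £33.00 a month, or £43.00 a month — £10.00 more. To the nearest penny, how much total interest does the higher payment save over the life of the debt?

£157.99

Monthly rate r = 9.3%/12 = 0.775% = 0.00775.
At £33.00/mo: n = ⌈−ln(1 − rB₀/P)/ln(1+r)⌉ = 70 payments (last £28.37); total interest = total paid − £1,775.00 = £530.37.
At £43.00/mo: 50 payments (last £40.38); total interest £372.38.
Interest saved = £530.37 − £372.38 = £157.99.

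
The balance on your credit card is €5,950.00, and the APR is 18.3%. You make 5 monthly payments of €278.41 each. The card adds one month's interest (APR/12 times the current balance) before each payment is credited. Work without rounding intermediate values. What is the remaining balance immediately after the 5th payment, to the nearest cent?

€4,982.58

Monthly rate r = 18.3%/12 = 1.525% = 0.01525.
Each month: B ← B·(1+r) − €278.41.
Month 1: interest €90.74; balance after payment €5,762.33.
Month 2: interest €87.88; balance after payment €5,571.79.
Month 3: interest €84.97; balance after payment €5,378.35.
Month 4: interest €82.02; balance after payment €5,181.96.
Month 5: interest €79.02; balance after payment €4,982.58.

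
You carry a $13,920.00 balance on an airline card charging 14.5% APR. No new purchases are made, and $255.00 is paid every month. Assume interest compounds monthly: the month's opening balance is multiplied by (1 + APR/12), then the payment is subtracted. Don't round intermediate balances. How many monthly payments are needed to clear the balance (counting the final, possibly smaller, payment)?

90 payments

Monthly rate r = 14.5%/12 = 1.20833% = 0.0120833.
Recurrence: B ← B·(1+r) − $255.00.
Month 1: interest $168.20; balance after payment $13,833.20.
Month 2: interest $167.15; balance after payment $13,745.35.
Closed form: n = −ln(1 − rB₀/P)/ln(1+r) = −ln(0.34039)/ln(1.01208) ≈ 89.723, so the balance reaches zero during payment 90.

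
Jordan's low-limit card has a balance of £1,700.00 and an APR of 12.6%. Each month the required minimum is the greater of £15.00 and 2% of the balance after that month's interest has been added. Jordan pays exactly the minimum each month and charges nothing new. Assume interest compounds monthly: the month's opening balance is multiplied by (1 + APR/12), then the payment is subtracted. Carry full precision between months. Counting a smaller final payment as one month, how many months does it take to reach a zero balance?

Monthly rate r = 12.6%/12 = 1.05% = 0.0105.
While 2% of the post-interest balance exceeds £15.00, each month B ← (B·(1+r))·(1 − 0.02), i.e. B shrinks by the factor (1+r)·0.98 = 0.99029.
This holds for months 1–85. Entering month 86 the balance is £741.74; 2% of the post-interest balance is now below £15.00, so the flat £15.00 minimum applies from here.
From month 86 a fixed £15.00 at rate r clears £741.74 in 71 more payments. Total: 85 + 71 = 156 months.

156 months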